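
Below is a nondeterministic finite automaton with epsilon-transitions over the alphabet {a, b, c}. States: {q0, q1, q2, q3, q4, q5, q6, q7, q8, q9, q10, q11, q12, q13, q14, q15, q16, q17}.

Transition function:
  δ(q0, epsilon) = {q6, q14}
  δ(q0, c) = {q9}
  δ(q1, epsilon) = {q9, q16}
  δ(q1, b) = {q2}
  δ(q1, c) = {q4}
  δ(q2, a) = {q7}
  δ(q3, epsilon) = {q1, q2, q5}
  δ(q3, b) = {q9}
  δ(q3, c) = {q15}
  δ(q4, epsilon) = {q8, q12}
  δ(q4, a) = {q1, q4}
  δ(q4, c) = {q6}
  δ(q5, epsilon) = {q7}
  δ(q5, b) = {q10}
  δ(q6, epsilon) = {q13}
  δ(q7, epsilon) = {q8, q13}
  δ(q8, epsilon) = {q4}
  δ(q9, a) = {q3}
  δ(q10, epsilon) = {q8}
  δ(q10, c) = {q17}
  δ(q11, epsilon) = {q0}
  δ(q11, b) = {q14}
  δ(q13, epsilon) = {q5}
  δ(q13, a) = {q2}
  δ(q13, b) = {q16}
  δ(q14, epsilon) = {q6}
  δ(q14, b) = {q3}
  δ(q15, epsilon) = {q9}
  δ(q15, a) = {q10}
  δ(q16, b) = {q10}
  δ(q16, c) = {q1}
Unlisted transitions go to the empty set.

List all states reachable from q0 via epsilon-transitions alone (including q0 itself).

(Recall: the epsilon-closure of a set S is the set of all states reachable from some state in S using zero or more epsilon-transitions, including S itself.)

Start with {q0}.
From q0 via epsilon: add q6, q14.
From q6 via epsilon: add q13.
From q13 via epsilon: add q5.
From q5 via epsilon: add q7.
From q7 via epsilon: add q8.
From q8 via epsilon: add q4.
From q4 via epsilon: add q12.
No new states can be added; the closed set is {q0, q4, q5, q6, q7, q8, q12, q13, q14}.

{q0, q4, q5, q6, q7, q8, q12, q13, q14}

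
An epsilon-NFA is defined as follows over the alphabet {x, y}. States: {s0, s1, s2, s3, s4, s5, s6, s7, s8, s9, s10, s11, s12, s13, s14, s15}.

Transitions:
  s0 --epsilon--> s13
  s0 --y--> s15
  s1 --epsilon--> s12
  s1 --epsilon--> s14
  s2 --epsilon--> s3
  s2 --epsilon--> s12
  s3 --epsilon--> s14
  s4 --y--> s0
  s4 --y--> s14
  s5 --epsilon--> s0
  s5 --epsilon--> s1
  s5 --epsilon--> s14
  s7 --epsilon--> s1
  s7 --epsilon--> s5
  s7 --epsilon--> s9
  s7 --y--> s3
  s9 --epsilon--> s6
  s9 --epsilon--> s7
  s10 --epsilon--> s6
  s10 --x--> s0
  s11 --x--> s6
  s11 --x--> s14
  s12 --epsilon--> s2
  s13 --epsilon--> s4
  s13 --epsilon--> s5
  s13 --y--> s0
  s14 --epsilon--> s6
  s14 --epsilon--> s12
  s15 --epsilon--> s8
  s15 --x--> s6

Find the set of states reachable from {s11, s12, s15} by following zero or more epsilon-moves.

{s2, s3, s6, s8, s11, s12, s14, s15}

Start with {s11, s12, s15}.
From s12 via epsilon: add s2.
From s15 via epsilon: add s8.
From s2 via epsilon: add s3.
From s3 via epsilon: add s14.
From s14 via epsilon: add s6.
No new states can be added; the closed set is {s2, s3, s6, s8, s11, s12, s14, s15}.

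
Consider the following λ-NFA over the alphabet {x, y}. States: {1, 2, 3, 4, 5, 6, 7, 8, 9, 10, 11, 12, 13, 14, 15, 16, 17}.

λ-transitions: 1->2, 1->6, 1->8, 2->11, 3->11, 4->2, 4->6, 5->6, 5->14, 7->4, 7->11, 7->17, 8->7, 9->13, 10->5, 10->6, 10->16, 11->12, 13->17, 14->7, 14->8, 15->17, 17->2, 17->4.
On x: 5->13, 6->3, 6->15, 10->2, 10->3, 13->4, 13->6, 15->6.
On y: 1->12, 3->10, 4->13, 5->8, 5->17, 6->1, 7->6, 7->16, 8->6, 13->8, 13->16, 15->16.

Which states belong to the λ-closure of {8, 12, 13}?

{2, 4, 6, 7, 8, 11, 12, 13, 17}

Start with {8, 12, 13}.
From 8 via λ: add 7.
From 13 via λ: add 17.
From 7 via λ: add 4, 11.
From 17 via λ: add 2.
From 4 via λ: add 6.
No new states can be added; the closed set is {2, 4, 6, 7, 8, 11, 12, 13, 17}.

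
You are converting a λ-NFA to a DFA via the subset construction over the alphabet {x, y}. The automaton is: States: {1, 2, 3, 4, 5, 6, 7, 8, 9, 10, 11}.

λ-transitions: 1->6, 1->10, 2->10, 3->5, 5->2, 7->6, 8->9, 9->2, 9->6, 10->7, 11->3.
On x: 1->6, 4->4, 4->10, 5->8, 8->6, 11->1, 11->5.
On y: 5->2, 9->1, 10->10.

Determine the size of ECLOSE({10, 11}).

Start with {10, 11}.
From 10 via λ: add 7.
From 11 via λ: add 3.
From 3 via λ: add 5.
From 7 via λ: add 6.
From 5 via λ: add 2.
λ-closure = {2, 3, 5, 6, 7, 10, 11}, which has 7 states.

7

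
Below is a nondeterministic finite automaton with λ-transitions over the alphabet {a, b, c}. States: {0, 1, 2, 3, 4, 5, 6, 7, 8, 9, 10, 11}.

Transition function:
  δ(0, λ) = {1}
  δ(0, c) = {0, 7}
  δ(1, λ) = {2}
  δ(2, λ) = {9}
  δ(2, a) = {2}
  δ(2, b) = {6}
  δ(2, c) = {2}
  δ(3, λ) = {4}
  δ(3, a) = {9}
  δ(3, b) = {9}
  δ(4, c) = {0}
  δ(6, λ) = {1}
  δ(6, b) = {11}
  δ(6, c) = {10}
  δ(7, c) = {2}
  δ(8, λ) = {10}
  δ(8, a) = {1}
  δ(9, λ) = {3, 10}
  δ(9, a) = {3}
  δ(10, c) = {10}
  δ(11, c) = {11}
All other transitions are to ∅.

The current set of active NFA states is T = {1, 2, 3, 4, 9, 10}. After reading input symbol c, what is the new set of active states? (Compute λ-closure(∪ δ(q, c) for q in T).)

2 on c → {2}.
4 on c → {0}.
10 on c → {10}.
No c-transition from 1, 3, 9.
Union after reading c: {0, 2, 10}.
Now take the λ-closure:
From 0 via λ: add 1.
From 2 via λ: add 9.
From 9 via λ: add 3.
From 3 via λ: add 4.
No new states can be added; the closed set is {0, 1, 2, 3, 4, 9, 10}.

{0, 1, 2, 3, 4, 9, 10}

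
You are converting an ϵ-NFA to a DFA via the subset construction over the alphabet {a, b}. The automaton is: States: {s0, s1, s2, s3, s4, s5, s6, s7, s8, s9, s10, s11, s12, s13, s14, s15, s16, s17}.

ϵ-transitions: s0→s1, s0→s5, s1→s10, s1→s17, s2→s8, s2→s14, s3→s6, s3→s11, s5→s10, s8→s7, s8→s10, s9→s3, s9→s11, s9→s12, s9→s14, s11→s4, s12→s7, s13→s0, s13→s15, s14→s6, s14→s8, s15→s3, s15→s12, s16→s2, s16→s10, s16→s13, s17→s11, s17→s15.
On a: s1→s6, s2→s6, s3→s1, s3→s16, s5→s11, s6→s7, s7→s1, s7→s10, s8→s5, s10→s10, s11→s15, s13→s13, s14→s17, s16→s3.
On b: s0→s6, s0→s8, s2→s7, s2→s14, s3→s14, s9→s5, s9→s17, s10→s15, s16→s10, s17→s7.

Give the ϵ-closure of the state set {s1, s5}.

{s1, s3, s4, s5, s6, s7, s10, s11, s12, s15, s17}

Start with {s1, s5}.
From s1 via ϵ: add s10, s17.
From s17 via ϵ: add s11, s15.
From s11 via ϵ: add s4.
From s15 via ϵ: add s3, s12.
From s3 via ϵ: add s6.
From s12 via ϵ: add s7.
No new states can be added; the closed set is {s1, s3, s4, s5, s6, s7, s10, s11, s12, s15, s17}.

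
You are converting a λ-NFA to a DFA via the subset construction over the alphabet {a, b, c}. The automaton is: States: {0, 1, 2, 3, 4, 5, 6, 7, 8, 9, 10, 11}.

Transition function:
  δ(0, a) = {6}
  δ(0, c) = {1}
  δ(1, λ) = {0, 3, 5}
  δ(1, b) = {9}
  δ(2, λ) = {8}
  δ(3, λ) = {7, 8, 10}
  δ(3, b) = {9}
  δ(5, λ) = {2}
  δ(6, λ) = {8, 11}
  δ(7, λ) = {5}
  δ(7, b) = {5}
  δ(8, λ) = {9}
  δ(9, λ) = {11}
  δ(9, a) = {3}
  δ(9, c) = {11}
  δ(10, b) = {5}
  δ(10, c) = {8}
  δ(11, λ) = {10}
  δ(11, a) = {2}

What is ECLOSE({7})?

Start with {7}.
From 7 via λ: add 5.
From 5 via λ: add 2.
From 2 via λ: add 8.
From 8 via λ: add 9.
From 9 via λ: add 11.
From 11 via λ: add 10.
No new states can be added; the closed set is {2, 5, 7, 8, 9, 10, 11}.

{2, 5, 7, 8, 9, 10, 11}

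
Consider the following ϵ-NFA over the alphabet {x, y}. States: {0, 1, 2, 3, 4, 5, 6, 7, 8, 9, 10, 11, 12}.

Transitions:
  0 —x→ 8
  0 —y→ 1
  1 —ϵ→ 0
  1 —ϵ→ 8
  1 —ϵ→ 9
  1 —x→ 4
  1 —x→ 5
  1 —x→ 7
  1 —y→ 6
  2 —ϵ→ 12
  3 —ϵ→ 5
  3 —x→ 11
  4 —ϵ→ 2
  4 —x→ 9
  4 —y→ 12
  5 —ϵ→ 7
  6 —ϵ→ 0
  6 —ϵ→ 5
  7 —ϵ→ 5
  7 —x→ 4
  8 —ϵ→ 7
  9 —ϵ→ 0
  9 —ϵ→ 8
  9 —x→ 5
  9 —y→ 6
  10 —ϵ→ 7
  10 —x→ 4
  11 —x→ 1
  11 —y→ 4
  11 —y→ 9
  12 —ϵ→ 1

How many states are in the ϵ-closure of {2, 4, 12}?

9

Start with {2, 4, 12}.
From 12 via ϵ: add 1.
From 1 via ϵ: add 0, 8, 9.
From 8 via ϵ: add 7.
From 7 via ϵ: add 5.
ϵ-closure = {0, 1, 2, 4, 5, 7, 8, 9, 12}, which has 9 states.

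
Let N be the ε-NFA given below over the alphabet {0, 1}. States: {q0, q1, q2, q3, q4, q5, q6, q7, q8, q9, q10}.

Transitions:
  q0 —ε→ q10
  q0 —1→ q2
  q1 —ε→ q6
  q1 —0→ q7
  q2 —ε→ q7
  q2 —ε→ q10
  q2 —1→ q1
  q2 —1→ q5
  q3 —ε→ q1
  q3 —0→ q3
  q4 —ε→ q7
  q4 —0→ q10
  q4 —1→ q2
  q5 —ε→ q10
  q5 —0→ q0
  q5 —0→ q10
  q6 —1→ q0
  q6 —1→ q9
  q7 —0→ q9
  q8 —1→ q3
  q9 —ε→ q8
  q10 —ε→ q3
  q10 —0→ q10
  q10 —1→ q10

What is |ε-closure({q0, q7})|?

Start with {q0, q7}.
From q0 via ε: add q10.
From q10 via ε: add q3.
From q3 via ε: add q1.
From q1 via ε: add q6.
ε-closure = {q0, q1, q3, q6, q7, q10}, which has 6 states.

6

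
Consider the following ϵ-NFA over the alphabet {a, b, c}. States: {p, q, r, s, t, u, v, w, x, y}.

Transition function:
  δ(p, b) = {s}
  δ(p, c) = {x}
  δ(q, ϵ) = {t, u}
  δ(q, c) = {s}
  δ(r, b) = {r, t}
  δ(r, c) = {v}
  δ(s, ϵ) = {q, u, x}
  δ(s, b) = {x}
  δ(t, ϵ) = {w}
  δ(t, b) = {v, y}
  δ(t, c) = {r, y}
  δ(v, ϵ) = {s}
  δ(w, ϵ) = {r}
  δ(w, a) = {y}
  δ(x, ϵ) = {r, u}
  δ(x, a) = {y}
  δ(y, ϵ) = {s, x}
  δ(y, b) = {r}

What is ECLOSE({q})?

Start with {q}.
From q via ϵ: add t, u.
From t via ϵ: add w.
From w via ϵ: add r.
No new states can be added; the closed set is {q, r, t, u, w}.

{q, r, t, u, w}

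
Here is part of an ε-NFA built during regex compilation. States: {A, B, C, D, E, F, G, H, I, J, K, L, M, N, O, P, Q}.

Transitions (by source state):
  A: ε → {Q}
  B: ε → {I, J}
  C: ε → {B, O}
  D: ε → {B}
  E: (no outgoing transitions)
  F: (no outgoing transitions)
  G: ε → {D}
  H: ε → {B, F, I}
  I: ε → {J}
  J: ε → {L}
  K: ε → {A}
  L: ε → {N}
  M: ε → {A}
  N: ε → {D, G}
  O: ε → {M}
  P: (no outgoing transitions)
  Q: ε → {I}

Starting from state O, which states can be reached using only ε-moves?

Start with {O}.
From O via ε: add M.
From M via ε: add A.
From A via ε: add Q.
From Q via ε: add I.
From I via ε: add J.
From J via ε: add L.
From L via ε: add N.
From N via ε: add D, G.
From D via ε: add B.
No new states can be added; the closed set is {A, B, D, G, I, J, L, M, N, O, Q}.

{A, B, D, G, I, J, L, M, N, O, Q}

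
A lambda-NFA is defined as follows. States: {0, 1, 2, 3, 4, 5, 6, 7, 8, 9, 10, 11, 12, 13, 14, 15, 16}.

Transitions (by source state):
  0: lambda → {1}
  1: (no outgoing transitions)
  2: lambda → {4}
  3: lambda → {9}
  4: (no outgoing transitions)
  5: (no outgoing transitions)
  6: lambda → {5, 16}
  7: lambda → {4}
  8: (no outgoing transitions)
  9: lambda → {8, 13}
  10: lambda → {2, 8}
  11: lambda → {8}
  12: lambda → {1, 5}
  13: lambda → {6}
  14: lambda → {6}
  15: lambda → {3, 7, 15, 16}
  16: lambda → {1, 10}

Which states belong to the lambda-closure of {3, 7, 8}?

Start with {3, 7, 8}.
From 3 via lambda: add 9.
From 7 via lambda: add 4.
From 9 via lambda: add 13.
From 13 via lambda: add 6.
From 6 via lambda: add 5, 16.
From 16 via lambda: add 1, 10.
From 10 via lambda: add 2.
No new states can be added; the closed set is {1, 2, 3, 4, 5, 6, 7, 8, 9, 10, 13, 16}.

{1, 2, 3, 4, 5, 6, 7, 8, 9, 10, 13, 16}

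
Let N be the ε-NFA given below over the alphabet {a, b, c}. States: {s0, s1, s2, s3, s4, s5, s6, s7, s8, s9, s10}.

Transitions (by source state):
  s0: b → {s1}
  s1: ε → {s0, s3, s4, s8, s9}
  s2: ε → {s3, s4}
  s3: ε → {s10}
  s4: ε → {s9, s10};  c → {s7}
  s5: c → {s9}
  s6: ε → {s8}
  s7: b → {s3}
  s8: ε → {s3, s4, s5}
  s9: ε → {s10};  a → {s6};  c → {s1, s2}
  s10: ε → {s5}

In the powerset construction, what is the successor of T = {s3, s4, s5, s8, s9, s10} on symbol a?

{s3, s4, s5, s6, s8, s9, s10}

s9 on a → {s6}.
No a-transition from s3, s4, s5, s8, s10.
Union after reading a: {s6}.
Now take the ε-closure:
From s6 via ε: add s8.
From s8 via ε: add s3, s4, s5.
From s3 via ε: add s10.
From s4 via ε: add s9.
No new states can be added; the closed set is {s3, s4, s5, s6, s8, s9, s10}.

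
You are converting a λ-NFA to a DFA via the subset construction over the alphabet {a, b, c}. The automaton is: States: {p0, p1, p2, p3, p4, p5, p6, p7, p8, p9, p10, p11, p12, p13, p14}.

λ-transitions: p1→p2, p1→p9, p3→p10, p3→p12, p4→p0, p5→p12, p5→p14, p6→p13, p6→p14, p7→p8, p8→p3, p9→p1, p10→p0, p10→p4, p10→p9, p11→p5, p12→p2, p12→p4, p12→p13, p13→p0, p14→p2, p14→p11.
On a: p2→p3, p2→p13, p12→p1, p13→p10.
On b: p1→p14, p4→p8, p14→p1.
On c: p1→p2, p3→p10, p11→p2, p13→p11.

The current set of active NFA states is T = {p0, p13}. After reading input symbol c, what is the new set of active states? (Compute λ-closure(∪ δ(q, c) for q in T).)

p13 on c → {p11}.
No c-transition from p0.
Union after reading c: {p11}.
Now take the λ-closure:
From p11 via λ: add p5.
From p5 via λ: add p12, p14.
From p12 via λ: add p2, p4, p13.
From p4 via λ: add p0.
No new states can be added; the closed set is {p0, p2, p4, p5, p11, p12, p13, p14}.

{p0, p2, p4, p5, p11, p12, p13, p14}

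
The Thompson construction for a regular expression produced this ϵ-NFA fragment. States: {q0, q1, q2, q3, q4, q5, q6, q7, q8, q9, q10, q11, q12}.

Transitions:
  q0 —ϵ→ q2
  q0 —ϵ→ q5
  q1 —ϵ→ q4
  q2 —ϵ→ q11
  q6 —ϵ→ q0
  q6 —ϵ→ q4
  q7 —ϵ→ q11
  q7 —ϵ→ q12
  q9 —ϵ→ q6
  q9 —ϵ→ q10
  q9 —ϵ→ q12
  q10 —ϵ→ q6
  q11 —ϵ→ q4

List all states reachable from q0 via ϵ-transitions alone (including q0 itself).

Start with {q0}.
From q0 via ϵ: add q2, q5.
From q2 via ϵ: add q11.
From q11 via ϵ: add q4.
No new states can be added; the closed set is {q0, q2, q4, q5, q11}.

{q0, q2, q4, q5, q11}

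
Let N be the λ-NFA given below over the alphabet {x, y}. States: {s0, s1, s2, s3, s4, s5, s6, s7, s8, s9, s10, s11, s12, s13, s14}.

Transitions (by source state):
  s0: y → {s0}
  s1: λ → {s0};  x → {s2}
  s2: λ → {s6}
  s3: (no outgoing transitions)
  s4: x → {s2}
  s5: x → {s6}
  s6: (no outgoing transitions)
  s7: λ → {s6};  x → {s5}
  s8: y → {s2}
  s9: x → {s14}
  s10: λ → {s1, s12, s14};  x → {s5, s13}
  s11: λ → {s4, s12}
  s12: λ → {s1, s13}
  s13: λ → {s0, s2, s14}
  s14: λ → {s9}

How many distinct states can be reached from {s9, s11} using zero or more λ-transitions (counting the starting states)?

Start with {s9, s11}.
From s11 via λ: add s4, s12.
From s12 via λ: add s1, s13.
From s1 via λ: add s0.
From s13 via λ: add s2, s14.
From s2 via λ: add s6.
λ-closure = {s0, s1, s2, s4, s6, s9, s11, s12, s13, s14}, which has 10 states.

10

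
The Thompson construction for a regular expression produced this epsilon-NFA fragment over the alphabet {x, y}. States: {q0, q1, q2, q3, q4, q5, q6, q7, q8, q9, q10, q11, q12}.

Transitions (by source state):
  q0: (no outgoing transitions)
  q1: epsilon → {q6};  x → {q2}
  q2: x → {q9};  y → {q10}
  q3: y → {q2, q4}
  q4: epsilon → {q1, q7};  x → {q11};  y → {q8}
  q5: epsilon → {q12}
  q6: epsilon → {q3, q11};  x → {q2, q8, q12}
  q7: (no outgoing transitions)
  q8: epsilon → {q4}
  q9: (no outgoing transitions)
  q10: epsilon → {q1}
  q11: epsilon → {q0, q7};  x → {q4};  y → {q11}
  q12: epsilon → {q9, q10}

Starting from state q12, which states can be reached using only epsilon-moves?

Start with {q12}.
From q12 via epsilon: add q9, q10.
From q10 via epsilon: add q1.
From q1 via epsilon: add q6.
From q6 via epsilon: add q3, q11.
From q11 via epsilon: add q0, q7.
No new states can be added; the closed set is {q0, q1, q3, q6, q7, q9, q10, q11, q12}.

{q0, q1, q3, q6, q7, q9, q10, q11, q12}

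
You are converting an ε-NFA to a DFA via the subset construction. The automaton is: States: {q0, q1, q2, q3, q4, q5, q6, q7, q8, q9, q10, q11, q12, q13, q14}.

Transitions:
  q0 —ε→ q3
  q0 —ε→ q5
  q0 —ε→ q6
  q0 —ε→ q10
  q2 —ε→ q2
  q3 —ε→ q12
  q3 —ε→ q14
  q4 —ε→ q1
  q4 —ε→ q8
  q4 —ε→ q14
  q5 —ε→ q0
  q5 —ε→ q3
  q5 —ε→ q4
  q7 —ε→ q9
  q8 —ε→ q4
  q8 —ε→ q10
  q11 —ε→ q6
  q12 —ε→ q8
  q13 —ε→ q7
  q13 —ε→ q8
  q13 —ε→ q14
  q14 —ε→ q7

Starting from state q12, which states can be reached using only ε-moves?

Start with {q12}.
From q12 via ε: add q8.
From q8 via ε: add q4, q10.
From q4 via ε: add q1, q14.
From q14 via ε: add q7.
From q7 via ε: add q9.
No new states can be added; the closed set is {q1, q4, q7, q8, q9, q10, q12, q14}.

{q1, q4, q7, q8, q9, q10, q12, q14}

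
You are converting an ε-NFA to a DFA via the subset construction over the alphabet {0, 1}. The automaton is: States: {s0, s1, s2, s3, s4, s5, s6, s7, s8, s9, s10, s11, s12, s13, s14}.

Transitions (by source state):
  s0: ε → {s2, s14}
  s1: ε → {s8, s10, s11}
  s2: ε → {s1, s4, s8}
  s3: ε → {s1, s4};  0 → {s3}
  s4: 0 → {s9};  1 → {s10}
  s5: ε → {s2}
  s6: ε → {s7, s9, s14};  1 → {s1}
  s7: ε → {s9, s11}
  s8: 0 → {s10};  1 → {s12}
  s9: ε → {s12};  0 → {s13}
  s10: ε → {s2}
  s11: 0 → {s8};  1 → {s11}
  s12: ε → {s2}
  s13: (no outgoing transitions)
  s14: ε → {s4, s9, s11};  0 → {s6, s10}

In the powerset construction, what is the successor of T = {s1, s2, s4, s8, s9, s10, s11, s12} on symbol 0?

{s1, s2, s4, s8, s9, s10, s11, s12, s13}

s4 on 0 → {s9}.
s8 on 0 → {s10}.
s9 on 0 → {s13}.
s11 on 0 → {s8}.
No 0-transition from s1, s2, s10, s12.
Union after reading 0: {s8, s9, s10, s13}.
Now take the ε-closure:
From s9 via ε: add s12.
From s10 via ε: add s2.
From s2 via ε: add s1, s4.
From s1 via ε: add s11.
No new states can be added; the closed set is {s1, s2, s4, s8, s9, s10, s11, s12, s13}.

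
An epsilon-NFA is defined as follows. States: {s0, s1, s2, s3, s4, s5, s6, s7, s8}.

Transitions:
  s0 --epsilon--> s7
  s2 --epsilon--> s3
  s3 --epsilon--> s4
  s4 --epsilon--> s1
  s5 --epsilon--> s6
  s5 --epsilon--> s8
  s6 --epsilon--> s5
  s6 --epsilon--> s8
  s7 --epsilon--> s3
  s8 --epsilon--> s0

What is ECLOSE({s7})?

{s1, s3, s4, s7}

Start with {s7}.
From s7 via epsilon: add s3.
From s3 via epsilon: add s4.
From s4 via epsilon: add s1.
No new states can be added; the closed set is {s1, s3, s4, s7}.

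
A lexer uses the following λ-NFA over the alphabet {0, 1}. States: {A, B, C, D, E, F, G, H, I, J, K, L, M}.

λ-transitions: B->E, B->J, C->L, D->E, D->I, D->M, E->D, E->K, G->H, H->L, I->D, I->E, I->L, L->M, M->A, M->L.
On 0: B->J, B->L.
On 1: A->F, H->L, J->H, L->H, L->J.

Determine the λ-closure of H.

Start with {H}.
From H via λ: add L.
From L via λ: add M.
From M via λ: add A.
No new states can be added; the closed set is {A, H, L, M}.

{A, H, L, M}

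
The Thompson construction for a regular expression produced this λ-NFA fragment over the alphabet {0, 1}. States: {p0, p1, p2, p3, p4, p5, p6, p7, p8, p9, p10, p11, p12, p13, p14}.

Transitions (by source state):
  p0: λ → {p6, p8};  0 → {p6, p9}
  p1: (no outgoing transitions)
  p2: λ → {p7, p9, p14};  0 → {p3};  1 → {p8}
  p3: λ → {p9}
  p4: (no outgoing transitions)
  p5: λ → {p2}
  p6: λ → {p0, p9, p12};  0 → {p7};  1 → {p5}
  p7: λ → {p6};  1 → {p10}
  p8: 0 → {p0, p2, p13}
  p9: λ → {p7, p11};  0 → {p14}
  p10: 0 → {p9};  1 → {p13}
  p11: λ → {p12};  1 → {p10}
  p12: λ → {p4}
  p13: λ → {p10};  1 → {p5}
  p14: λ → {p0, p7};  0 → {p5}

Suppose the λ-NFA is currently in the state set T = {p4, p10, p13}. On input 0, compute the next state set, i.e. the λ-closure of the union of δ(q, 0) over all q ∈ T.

{p0, p4, p6, p7, p8, p9, p11, p12}

p10 on 0 → {p9}.
No 0-transition from p4, p13.
Union after reading 0: {p9}.
Now take the λ-closure:
From p9 via λ: add p7, p11.
From p7 via λ: add p6.
From p11 via λ: add p12.
From p6 via λ: add p0.
From p12 via λ: add p4.
From p0 via λ: add p8.
No new states can be added; the closed set is {p0, p4, p6, p7, p8, p9, p11, p12}.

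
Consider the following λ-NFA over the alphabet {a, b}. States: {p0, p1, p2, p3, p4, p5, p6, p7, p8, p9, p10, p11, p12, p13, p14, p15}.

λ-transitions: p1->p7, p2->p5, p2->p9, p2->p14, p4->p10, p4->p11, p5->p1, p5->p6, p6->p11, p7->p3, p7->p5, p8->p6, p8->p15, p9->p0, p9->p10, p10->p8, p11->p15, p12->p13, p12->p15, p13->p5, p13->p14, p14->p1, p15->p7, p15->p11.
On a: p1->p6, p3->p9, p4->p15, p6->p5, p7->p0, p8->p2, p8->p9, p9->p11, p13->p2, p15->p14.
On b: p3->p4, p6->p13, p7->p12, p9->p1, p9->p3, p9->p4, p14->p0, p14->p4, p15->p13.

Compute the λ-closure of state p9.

Start with {p9}.
From p9 via λ: add p0, p10.
From p10 via λ: add p8.
From p8 via λ: add p6, p15.
From p6 via λ: add p11.
From p15 via λ: add p7.
From p7 via λ: add p3, p5.
From p5 via λ: add p1.
No new states can be added; the closed set is {p0, p1, p3, p5, p6, p7, p8, p9, p10, p11, p15}.

{p0, p1, p3, p5, p6, p7, p8, p9, p10, p11, p15}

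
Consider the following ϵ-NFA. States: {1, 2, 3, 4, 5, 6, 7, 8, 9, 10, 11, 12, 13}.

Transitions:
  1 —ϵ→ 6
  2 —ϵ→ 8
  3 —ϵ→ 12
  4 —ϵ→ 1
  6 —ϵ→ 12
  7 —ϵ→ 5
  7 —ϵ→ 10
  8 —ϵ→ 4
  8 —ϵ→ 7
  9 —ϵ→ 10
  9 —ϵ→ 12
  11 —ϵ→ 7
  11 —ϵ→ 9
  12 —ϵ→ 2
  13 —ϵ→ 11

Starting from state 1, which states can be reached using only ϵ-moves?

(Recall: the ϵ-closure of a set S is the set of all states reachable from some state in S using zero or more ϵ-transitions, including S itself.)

{1, 2, 4, 5, 6, 7, 8, 10, 12}

Start with {1}.
From 1 via ϵ: add 6.
From 6 via ϵ: add 12.
From 12 via ϵ: add 2.
From 2 via ϵ: add 8.
From 8 via ϵ: add 4, 7.
From 7 via ϵ: add 5, 10.
No new states can be added; the closed set is {1, 2, 4, 5, 6, 7, 8, 10, 12}.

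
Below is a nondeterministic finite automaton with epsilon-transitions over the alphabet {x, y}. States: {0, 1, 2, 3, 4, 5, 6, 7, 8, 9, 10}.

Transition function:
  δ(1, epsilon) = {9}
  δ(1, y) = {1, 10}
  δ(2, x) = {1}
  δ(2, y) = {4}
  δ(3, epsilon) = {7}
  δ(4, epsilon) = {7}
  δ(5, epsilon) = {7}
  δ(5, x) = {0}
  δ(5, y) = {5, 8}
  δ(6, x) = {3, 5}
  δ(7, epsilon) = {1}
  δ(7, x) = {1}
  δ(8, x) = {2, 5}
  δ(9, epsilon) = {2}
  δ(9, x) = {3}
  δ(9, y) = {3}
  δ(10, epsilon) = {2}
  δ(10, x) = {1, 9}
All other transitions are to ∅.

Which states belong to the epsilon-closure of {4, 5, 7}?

{1, 2, 4, 5, 7, 9}

Start with {4, 5, 7}.
From 7 via epsilon: add 1.
From 1 via epsilon: add 9.
From 9 via epsilon: add 2.
No new states can be added; the closed set is {1, 2, 4, 5, 7, 9}.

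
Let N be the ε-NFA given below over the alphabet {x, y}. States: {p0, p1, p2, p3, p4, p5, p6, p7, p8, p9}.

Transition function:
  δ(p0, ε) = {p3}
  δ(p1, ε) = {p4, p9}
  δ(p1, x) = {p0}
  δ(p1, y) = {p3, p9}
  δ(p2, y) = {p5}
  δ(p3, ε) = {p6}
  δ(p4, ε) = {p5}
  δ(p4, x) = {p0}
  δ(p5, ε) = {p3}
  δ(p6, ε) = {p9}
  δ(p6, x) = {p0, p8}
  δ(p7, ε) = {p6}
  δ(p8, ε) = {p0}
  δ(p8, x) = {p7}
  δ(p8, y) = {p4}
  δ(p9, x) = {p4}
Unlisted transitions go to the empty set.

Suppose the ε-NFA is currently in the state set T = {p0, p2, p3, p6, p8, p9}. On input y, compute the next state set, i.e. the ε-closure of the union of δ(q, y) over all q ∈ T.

{p3, p4, p5, p6, p9}

p2 on y → {p5}.
p8 on y → {p4}.
No y-transition from p0, p3, p6, p9.
Union after reading y: {p4, p5}.
Now take the ε-closure:
From p5 via ε: add p3.
From p3 via ε: add p6.
From p6 via ε: add p9.
No new states can be added; the closed set is {p3, p4, p5, p6, p9}.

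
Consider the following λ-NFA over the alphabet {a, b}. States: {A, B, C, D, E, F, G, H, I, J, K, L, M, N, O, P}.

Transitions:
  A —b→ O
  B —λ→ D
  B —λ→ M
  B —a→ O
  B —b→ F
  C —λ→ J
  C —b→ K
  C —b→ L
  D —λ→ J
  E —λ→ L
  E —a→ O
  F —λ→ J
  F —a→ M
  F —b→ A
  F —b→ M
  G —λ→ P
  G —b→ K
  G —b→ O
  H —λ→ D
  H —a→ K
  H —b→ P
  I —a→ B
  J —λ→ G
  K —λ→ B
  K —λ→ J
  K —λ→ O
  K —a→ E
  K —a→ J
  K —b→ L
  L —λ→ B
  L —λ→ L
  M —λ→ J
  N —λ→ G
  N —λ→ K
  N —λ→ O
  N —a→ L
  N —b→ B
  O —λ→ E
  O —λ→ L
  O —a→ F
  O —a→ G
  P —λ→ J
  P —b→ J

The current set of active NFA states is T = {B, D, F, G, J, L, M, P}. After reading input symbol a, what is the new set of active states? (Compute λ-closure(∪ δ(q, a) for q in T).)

B on a → {O}.
F on a → {M}.
No a-transition from D, G, J, L, M, P.
Union after reading a: {M, O}.
Now take the λ-closure:
From M via λ: add J.
From O via λ: add E, L.
From J via λ: add G.
From L via λ: add B.
From B via λ: add D.
From G via λ: add P.
No new states can be added; the closed set is {B, D, E, G, J, L, M, O, P}.

{B, D, E, G, J, L, M, O, P}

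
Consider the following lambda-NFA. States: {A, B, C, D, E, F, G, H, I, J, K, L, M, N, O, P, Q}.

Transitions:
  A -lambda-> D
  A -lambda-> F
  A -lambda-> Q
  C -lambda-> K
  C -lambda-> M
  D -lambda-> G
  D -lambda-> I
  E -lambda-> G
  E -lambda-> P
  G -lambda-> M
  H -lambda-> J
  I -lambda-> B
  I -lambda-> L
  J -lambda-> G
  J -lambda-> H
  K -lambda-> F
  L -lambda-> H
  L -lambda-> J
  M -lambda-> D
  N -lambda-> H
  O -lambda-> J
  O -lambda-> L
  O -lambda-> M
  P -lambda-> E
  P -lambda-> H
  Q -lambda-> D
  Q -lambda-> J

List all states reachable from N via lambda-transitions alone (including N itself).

Start with {N}.
From N via lambda: add H.
From H via lambda: add J.
From J via lambda: add G.
From G via lambda: add M.
From M via lambda: add D.
From D via lambda: add I.
From I via lambda: add B, L.
No new states can be added; the closed set is {B, D, G, H, I, J, L, M, N}.

{B, D, G, H, I, J, L, M, N}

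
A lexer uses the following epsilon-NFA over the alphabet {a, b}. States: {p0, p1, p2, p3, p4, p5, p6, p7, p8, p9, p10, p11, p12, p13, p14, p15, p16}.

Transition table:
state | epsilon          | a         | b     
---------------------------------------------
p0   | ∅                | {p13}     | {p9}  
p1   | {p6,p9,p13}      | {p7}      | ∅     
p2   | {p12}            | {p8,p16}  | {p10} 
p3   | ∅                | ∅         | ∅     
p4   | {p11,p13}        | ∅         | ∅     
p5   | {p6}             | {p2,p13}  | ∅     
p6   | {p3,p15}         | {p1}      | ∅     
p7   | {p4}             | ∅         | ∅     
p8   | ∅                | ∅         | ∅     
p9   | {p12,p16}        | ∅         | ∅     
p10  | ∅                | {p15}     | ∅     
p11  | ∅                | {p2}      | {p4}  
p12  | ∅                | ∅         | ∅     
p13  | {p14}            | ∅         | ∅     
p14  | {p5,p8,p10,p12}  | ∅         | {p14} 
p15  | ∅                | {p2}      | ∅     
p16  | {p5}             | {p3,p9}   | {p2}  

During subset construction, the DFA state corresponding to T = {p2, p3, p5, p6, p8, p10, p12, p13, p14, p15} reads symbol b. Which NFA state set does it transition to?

p2 on b → {p10}.
p14 on b → {p14}.
No b-transition from p3, p5, p6, p8, p10, p12, p13, p15.
Union after reading b: {p10, p14}.
Now take the epsilon-closure:
From p14 via epsilon: add p5, p8, p12.
From p5 via epsilon: add p6.
From p6 via epsilon: add p3, p15.
No new states can be added; the closed set is {p3, p5, p6, p8, p10, p12, p14, p15}.

{p3, p5, p6, p8, p10, p12, p14, p15}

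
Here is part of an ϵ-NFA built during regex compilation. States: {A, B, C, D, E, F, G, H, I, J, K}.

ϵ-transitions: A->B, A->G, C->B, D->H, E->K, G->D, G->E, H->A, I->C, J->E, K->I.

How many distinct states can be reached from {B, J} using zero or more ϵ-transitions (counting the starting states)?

6

Start with {B, J}.
From J via ϵ: add E.
From E via ϵ: add K.
From K via ϵ: add I.
From I via ϵ: add C.
ϵ-closure = {B, C, E, I, J, K}, which has 6 states.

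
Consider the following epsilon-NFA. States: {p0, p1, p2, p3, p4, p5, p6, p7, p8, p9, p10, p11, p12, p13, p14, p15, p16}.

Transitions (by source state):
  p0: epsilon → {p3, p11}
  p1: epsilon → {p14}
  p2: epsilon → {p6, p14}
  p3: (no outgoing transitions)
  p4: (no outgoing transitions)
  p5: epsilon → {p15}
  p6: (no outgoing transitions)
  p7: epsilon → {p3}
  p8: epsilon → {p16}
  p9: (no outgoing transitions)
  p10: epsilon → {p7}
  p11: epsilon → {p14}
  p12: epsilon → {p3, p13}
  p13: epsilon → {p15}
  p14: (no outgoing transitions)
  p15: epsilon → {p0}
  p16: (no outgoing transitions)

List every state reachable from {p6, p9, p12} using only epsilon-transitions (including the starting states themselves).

Start with {p6, p9, p12}.
From p12 via epsilon: add p3, p13.
From p13 via epsilon: add p15.
From p15 via epsilon: add p0.
From p0 via epsilon: add p11.
From p11 via epsilon: add p14.
No new states can be added; the closed set is {p0, p3, p6, p9, p11, p12, p13, p14, p15}.

{p0, p3, p6, p9, p11, p12, p13, p14, p15}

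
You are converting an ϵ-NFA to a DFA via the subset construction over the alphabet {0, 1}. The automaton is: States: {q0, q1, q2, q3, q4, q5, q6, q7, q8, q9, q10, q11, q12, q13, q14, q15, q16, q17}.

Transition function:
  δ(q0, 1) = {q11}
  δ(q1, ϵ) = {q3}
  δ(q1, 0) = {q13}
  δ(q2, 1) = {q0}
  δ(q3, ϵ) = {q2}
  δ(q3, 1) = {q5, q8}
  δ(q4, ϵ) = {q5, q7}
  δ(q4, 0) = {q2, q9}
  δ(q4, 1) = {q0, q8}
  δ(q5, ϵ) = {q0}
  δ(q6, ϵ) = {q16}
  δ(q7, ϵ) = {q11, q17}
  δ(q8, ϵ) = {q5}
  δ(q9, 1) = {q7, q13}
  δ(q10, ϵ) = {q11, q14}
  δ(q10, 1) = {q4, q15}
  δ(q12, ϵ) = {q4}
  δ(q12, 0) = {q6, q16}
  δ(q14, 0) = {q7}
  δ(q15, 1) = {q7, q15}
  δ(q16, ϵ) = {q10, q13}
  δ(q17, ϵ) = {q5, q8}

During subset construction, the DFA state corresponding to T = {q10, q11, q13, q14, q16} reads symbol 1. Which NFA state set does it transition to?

q10 on 1 → {q4, q15}.
No 1-transition from q11, q13, q14, q16.
Union after reading 1: {q4, q15}.
Now take the ϵ-closure:
From q4 via ϵ: add q5, q7.
From q5 via ϵ: add q0.
From q7 via ϵ: add q11, q17.
From q17 via ϵ: add q8.
No new states can be added; the closed set is {q0, q4, q5, q7, q8, q11, q15, q17}.

{q0, q4, q5, q7, q8, q11, q15, q17}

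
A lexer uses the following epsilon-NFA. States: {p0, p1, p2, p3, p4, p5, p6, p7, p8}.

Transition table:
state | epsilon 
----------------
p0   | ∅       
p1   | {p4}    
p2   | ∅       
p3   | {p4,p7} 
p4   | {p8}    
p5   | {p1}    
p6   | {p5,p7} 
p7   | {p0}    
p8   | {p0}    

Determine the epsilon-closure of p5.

Start with {p5}.
From p5 via epsilon: add p1.
From p1 via epsilon: add p4.
From p4 via epsilon: add p8.
From p8 via epsilon: add p0.
No new states can be added; the closed set is {p0, p1, p4, p5, p8}.

{p0, p1, p4, p5, p8}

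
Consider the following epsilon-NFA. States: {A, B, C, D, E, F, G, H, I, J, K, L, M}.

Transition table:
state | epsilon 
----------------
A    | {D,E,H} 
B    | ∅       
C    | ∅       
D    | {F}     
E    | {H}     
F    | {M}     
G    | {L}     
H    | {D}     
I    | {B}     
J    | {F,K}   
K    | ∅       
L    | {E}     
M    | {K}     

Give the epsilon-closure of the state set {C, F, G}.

{C, D, E, F, G, H, K, L, M}

Start with {C, F, G}.
From F via epsilon: add M.
From G via epsilon: add L.
From L via epsilon: add E.
From M via epsilon: add K.
From E via epsilon: add H.
From H via epsilon: add D.
No new states can be added; the closed set is {C, D, E, F, G, H, K, L, M}.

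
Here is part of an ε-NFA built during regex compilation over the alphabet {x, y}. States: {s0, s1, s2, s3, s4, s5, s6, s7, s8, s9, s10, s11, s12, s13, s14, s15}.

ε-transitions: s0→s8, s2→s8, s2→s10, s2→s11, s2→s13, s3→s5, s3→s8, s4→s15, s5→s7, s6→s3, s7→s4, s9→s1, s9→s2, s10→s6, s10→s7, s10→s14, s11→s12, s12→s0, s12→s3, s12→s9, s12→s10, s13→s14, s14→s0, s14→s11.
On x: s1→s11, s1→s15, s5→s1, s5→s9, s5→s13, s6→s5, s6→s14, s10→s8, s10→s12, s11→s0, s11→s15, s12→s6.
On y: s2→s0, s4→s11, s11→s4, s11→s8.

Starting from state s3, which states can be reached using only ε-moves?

{s3, s4, s5, s7, s8, s15}

Start with {s3}.
From s3 via ε: add s5, s8.
From s5 via ε: add s7.
From s7 via ε: add s4.
From s4 via ε: add s15.
No new states can be added; the closed set is {s3, s4, s5, s7, s8, s15}.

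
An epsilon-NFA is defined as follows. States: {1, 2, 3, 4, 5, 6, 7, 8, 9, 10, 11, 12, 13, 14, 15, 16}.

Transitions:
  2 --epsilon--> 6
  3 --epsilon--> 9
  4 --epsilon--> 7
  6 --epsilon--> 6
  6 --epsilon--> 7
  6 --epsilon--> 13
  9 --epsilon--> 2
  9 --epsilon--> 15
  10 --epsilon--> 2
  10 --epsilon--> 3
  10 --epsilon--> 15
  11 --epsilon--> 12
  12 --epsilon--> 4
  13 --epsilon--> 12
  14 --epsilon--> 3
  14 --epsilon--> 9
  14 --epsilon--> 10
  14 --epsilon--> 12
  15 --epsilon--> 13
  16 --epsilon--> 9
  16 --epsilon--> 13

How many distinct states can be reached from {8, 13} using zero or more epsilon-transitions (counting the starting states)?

Start with {8, 13}.
From 13 via epsilon: add 12.
From 12 via epsilon: add 4.
From 4 via epsilon: add 7.
epsilon-closure = {4, 7, 8, 12, 13}, which has 5 states.

5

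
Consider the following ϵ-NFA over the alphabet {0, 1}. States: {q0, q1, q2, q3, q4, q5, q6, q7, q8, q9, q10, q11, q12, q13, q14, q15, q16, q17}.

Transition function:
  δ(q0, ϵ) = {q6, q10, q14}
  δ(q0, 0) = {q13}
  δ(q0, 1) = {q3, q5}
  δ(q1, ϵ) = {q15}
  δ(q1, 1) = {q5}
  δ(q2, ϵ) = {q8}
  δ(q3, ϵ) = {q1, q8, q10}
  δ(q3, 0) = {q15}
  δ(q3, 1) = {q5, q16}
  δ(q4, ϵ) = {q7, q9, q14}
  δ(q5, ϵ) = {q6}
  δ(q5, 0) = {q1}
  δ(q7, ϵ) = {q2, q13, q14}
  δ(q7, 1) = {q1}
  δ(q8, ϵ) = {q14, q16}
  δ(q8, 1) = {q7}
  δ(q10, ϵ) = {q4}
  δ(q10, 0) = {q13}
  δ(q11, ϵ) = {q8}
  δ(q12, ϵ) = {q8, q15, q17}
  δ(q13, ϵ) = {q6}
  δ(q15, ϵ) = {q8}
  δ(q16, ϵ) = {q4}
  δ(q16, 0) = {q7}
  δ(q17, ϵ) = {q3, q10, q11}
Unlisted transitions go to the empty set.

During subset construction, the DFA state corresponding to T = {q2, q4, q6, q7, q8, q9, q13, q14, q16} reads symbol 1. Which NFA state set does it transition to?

q7 on 1 → {q1}.
q8 on 1 → {q7}.
No 1-transition from q2, q4, q6, q9, q13, q14, q16.
Union after reading 1: {q1, q7}.
Now take the ϵ-closure:
From q1 via ϵ: add q15.
From q7 via ϵ: add q2, q13, q14.
From q2 via ϵ: add q8.
From q13 via ϵ: add q6.
From q8 via ϵ: add q16.
From q16 via ϵ: add q4.
From q4 via ϵ: add q9.
No new states can be added; the closed set is {q1, q2, q4, q6, q7, q8, q9, q13, q14, q15, q16}.

{q1, q2, q4, q6, q7, q8, q9, q13, q14, q15, q16}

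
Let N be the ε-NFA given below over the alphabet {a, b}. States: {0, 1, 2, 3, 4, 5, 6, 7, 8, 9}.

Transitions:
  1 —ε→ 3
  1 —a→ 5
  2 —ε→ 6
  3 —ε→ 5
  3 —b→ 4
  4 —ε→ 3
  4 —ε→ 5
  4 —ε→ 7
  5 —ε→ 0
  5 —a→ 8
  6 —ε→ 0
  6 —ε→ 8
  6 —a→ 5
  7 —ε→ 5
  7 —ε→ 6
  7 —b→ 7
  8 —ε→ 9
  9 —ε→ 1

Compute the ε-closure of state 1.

Start with {1}.
From 1 via ε: add 3.
From 3 via ε: add 5.
From 5 via ε: add 0.
No new states can be added; the closed set is {0, 1, 3, 5}.

{0, 1, 3, 5}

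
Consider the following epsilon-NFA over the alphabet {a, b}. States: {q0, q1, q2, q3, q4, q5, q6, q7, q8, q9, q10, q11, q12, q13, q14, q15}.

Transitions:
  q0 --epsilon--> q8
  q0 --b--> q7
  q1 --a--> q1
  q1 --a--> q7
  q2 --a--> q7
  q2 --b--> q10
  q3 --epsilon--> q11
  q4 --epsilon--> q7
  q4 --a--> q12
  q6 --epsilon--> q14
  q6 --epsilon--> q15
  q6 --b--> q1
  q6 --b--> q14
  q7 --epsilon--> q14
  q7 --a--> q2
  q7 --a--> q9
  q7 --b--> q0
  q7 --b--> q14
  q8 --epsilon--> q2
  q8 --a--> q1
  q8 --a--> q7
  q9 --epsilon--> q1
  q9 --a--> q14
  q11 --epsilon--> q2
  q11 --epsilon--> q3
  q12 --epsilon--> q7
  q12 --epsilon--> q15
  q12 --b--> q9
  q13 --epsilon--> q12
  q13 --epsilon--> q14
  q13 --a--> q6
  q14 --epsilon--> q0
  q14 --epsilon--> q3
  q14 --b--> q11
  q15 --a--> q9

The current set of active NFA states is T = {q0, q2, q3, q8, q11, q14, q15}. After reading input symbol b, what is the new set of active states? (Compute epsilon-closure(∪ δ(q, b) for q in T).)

q0 on b → {q7}.
q2 on b → {q10}.
q14 on b → {q11}.
No b-transition from q3, q8, q11, q15.
Union after reading b: {q7, q10, q11}.
Now take the epsilon-closure:
From q7 via epsilon: add q14.
From q11 via epsilon: add q2, q3.
From q14 via epsilon: add q0.
From q0 via epsilon: add q8.
No new states can be added; the closed set is {q0, q2, q3, q7, q8, q10, q11, q14}.

{q0, q2, q3, q7, q8, q10, q11, q14}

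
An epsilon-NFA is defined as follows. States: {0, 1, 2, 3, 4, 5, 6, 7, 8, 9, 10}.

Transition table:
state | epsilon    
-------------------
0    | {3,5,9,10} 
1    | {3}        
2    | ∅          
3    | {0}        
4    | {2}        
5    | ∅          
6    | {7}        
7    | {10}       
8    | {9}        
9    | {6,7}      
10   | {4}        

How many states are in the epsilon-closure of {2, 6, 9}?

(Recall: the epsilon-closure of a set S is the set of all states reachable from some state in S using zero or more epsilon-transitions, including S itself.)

Start with {2, 6, 9}.
From 6 via epsilon: add 7.
From 7 via epsilon: add 10.
From 10 via epsilon: add 4.
epsilon-closure = {2, 4, 6, 7, 9, 10}, which has 6 states.

6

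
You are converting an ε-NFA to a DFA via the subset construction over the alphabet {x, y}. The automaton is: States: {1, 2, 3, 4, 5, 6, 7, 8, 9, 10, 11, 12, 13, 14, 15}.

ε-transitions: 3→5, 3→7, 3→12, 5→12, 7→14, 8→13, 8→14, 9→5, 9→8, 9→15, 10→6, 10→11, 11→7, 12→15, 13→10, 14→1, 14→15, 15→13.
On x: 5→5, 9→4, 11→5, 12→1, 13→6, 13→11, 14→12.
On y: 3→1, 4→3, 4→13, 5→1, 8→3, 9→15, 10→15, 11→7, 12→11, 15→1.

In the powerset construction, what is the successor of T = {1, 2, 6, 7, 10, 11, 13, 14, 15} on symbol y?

10 on y → {15}.
11 on y → {7}.
15 on y → {1}.
No y-transition from 1, 2, 6, 7, 13, 14.
Union after reading y: {1, 7, 15}.
Now take the ε-closure:
From 7 via ε: add 14.
From 15 via ε: add 13.
From 13 via ε: add 10.
From 10 via ε: add 6, 11.
No new states can be added; the closed set is {1, 6, 7, 10, 11, 13, 14, 15}.

{1, 6, 7, 10, 11, 13, 14, 15}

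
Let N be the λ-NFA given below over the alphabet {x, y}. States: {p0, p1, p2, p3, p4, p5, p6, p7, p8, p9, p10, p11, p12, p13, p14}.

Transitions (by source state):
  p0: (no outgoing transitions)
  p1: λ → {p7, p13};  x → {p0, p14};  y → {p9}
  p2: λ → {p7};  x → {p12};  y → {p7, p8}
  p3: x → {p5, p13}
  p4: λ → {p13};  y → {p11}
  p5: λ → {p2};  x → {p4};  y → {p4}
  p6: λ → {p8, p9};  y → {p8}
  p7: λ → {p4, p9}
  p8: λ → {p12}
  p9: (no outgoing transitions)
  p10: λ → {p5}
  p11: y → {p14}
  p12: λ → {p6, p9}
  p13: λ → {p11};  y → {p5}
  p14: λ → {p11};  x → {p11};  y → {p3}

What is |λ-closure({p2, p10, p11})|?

8

Start with {p2, p10, p11}.
From p2 via λ: add p7.
From p10 via λ: add p5.
From p7 via λ: add p4, p9.
From p4 via λ: add p13.
λ-closure = {p2, p4, p5, p7, p9, p10, p11, p13}, which has 8 states.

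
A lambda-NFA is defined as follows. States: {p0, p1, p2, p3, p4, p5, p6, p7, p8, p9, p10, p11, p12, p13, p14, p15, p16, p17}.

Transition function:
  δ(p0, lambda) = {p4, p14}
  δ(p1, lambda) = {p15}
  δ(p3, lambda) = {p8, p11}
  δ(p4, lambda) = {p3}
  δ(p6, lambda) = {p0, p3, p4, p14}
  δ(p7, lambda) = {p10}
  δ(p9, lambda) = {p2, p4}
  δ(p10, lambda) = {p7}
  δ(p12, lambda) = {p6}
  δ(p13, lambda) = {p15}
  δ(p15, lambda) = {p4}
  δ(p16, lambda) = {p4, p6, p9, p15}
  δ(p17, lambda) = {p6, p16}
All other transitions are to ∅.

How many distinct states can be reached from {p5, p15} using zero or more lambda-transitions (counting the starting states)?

6

Start with {p5, p15}.
From p15 via lambda: add p4.
From p4 via lambda: add p3.
From p3 via lambda: add p8, p11.
lambda-closure = {p3, p4, p5, p8, p11, p15}, which has 6 states.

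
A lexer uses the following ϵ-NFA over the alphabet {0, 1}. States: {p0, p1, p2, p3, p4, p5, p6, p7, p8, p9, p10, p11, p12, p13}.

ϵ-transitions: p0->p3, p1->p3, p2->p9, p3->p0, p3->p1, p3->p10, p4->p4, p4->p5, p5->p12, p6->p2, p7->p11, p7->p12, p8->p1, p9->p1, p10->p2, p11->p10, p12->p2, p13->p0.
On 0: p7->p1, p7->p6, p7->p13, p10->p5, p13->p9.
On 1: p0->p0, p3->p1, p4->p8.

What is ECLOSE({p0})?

Start with {p0}.
From p0 via ϵ: add p3.
From p3 via ϵ: add p1, p10.
From p10 via ϵ: add p2.
From p2 via ϵ: add p9.
No new states can be added; the closed set is {p0, p1, p2, p3, p9, p10}.

{p0, p1, p2, p3, p9, p10}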